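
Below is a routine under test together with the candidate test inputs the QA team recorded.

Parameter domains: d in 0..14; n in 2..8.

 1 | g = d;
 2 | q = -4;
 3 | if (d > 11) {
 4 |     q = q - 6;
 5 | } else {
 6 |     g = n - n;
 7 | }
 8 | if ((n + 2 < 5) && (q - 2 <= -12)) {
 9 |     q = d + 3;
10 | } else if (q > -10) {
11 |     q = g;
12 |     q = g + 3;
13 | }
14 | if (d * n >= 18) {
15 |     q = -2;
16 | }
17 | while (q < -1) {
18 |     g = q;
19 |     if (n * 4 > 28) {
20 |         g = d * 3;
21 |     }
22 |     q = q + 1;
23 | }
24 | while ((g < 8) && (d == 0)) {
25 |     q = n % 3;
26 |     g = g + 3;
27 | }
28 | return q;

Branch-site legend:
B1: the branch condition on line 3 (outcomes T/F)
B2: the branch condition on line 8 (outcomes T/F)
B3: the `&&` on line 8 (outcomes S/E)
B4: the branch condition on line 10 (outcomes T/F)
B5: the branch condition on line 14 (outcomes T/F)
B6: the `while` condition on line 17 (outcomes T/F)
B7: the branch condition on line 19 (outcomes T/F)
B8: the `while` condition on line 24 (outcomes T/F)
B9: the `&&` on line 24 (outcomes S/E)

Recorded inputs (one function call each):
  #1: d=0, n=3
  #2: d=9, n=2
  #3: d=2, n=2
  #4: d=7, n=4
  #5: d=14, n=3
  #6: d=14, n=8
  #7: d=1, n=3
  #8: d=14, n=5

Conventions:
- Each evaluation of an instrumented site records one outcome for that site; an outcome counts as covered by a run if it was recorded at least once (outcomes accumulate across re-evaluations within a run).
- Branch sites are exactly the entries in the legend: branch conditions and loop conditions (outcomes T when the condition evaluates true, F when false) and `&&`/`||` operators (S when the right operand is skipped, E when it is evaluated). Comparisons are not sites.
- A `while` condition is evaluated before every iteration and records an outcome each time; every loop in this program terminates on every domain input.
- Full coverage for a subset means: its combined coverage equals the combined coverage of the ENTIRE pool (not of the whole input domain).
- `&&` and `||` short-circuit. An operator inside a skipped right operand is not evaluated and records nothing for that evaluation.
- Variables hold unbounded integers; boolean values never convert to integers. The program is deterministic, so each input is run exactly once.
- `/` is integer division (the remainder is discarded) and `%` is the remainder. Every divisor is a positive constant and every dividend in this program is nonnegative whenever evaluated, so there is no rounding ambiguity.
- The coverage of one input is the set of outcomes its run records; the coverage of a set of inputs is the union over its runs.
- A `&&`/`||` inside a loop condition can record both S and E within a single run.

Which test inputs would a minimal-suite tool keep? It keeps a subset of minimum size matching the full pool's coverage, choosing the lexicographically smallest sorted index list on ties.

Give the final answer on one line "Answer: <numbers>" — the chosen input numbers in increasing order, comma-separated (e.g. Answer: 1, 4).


input #1 (d=0, n=3): covers B1=F, B2=F, B3=S, B4=T, B5=F, B6=F, B8=T, B8=F, B9=S, B9=E
input #2 (d=9, n=2): covers B1=F, B2=F, B3=E, B4=T, B5=T, B6=T, B6=F, B7=F, B8=F, B9=E
input #3 (d=2, n=2): covers B1=F, B2=F, B3=E, B4=T, B5=F, B6=F, B8=F, B9=E
input #4 (d=7, n=4): covers B1=F, B2=F, B3=S, B4=T, B5=T, B6=T, B6=F, B7=F, B8=F, B9=E
input #5 (d=14, n=3): covers B1=T, B2=F, B3=S, B4=F, B5=T, B6=T, B6=F, B7=F, B8=F, B9=E
input #6 (d=14, n=8): covers B1=T, B2=F, B3=S, B4=F, B5=T, B6=T, B6=F, B7=T, B8=F, B9=S
input #7 (d=1, n=3): covers B1=F, B2=F, B3=S, B4=T, B5=F, B6=F, B8=F, B9=E
input #8 (d=14, n=5): covers B1=T, B2=F, B3=S, B4=F, B5=T, B6=T, B6=F, B7=F, B8=F, B9=E
the full pool covers 17 outcomes: B1=T, B1=F, B2=F, B3=S, B3=E, B4=T, B4=F, B5=T, B5=F, B6=T, B6=F, B7=T, B7=F, B8=T, B8=F, B9=S, B9=E
size 1 is not enough: best union over all size-1 subsets is 10/17
size 2 is not enough: best union over all size-2 subsets is 15/17
size 3: inputs {1, 2, 6} cover all 17 outcomes, and no lexicographically smaller subset of this size does
Answer: 1, 2, 6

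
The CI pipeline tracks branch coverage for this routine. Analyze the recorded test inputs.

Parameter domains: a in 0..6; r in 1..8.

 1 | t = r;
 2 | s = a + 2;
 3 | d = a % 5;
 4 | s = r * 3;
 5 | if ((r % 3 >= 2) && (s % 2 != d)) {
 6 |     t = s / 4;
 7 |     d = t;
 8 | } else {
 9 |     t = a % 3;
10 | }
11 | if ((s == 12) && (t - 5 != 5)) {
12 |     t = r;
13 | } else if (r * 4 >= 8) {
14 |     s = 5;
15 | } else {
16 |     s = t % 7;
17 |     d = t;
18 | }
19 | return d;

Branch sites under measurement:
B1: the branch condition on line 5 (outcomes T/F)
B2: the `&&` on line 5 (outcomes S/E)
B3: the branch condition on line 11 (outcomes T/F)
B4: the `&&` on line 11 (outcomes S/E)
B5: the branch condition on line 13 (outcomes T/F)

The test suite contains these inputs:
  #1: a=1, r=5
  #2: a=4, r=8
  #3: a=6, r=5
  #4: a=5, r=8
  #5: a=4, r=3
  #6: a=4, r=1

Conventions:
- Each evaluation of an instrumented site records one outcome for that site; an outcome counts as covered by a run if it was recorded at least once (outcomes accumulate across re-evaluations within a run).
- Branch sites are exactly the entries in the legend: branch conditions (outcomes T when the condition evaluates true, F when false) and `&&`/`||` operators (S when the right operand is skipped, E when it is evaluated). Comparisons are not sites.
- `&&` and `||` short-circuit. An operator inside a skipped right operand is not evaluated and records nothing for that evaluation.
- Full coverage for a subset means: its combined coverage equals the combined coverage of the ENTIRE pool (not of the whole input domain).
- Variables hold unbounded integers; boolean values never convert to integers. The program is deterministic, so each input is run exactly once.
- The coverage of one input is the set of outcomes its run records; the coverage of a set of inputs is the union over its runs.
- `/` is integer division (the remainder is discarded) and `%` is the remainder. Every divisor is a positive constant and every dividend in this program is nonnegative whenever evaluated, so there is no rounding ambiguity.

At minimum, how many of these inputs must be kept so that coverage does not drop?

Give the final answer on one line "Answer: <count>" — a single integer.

input #1 (a=1, r=5): events B2->E, B1->F, B4->S, B3->F, B5->T; covers B1=F, B2=E, B3=F, B4=S, B5=T
input #2 (a=4, r=8): events B2->E, B1->T, B4->S, B3->F, B5->T; covers B1=T, B2=E, B3=F, B4=S, B5=T
input #3 (a=6, r=5): events B2->E, B1->F, B4->S, B3->F, B5->T; covers B1=F, B2=E, B3=F, B4=S, B5=T
input #4 (a=5, r=8): events B2->E, B1->F, B4->S, B3->F, B5->T; covers B1=F, B2=E, B3=F, B4=S, B5=T
input #5 (a=4, r=3): events B2->S, B1->F, B4->S, B3->F, B5->T; covers B1=F, B2=S, B3=F, B4=S, B5=T
input #6 (a=4, r=1): events B2->S, B1->F, B4->S, B3->F, B5->F; covers B1=F, B2=S, B3=F, B4=S, B5=F
together the pool reaches 8 outcomes: B1=T, B1=F, B2=S, B2=E, B3=F, B4=S, B5=T, B5=F
no size-1 subset reaches all 8 outcomes (best union: 5/8)
at size 2, {2, 6} reaches all 8 outcomes; every lexicographically earlier size-2 subset fails

Answer: 2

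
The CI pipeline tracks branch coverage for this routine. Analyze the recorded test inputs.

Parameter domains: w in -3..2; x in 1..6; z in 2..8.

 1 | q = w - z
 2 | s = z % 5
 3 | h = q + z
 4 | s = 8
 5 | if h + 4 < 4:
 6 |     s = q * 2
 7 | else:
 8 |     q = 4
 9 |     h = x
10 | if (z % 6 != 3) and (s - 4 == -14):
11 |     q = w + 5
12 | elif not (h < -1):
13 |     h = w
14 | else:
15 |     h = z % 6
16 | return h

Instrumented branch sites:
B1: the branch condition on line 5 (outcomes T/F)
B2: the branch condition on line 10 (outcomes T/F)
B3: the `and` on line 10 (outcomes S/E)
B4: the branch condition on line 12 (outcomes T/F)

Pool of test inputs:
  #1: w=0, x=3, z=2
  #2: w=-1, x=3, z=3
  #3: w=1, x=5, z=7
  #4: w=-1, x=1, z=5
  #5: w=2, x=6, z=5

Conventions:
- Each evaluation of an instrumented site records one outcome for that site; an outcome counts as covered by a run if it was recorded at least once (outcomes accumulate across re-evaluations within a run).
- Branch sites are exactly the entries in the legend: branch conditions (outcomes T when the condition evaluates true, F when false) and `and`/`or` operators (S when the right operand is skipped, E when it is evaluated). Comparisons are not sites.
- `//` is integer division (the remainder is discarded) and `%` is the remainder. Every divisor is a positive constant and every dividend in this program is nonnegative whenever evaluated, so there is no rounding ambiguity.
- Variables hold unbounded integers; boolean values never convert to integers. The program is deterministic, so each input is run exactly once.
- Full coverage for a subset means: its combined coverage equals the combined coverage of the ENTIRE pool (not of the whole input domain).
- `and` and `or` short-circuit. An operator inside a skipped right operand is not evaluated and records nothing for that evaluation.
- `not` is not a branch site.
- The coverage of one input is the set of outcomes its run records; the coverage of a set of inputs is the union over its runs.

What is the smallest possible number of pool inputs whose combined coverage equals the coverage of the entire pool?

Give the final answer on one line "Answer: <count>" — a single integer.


input #1, w=0, x=3, z=2: outcomes B1=F, B2=F, B3=E, B4=T
input #2, w=-1, x=3, z=3: outcomes B1=T, B2=F, B3=S, B4=T
input #3, w=1, x=5, z=7: outcomes B1=F, B2=F, B3=E, B4=T
input #4, w=-1, x=1, z=5: outcomes B1=T, B2=F, B3=E, B4=T
input #5, w=2, x=6, z=5: outcomes B1=F, B2=F, B3=E, B4=T
the full pool covers 6 outcomes: B1=T, B1=F, B2=F, B3=S, B3=E, B4=T
checked all size-1 subsets: none covers 6 outcomes (max 4/6)
inputs {1, 2} (size 2) cover everything; no size-2 subset with a lexicographically smaller index list covers all 6
Answer: 2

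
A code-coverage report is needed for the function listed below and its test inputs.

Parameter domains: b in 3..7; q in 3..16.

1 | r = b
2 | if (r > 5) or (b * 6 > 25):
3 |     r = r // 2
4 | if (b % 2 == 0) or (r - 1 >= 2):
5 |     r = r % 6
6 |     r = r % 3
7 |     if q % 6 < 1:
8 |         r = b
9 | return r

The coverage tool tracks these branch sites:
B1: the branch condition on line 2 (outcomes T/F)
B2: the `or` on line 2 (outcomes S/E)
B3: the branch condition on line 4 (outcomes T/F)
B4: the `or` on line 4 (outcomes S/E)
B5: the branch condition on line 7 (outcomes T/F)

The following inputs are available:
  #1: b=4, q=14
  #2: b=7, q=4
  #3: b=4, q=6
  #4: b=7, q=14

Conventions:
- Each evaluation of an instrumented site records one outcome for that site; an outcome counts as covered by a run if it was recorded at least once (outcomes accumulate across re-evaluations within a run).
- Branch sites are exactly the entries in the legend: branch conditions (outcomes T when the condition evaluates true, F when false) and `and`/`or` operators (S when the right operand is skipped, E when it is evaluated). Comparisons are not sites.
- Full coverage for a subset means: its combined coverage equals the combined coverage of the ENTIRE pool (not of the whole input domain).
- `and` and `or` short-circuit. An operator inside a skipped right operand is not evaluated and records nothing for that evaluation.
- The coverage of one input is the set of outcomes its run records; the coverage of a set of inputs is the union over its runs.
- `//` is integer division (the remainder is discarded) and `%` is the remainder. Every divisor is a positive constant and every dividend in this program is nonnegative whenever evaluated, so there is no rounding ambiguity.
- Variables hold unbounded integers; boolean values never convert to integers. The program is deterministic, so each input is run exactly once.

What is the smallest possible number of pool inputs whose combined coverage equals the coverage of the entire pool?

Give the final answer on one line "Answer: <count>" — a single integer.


input #1, b=4, q=14: outcomes B1=F, B2=E, B3=T, B4=S, B5=F
input #2, b=7, q=4: outcomes B1=T, B2=S, B3=T, B4=E, B5=F
input #3, b=4, q=6: outcomes B1=F, B2=E, B3=T, B4=S, B5=T
input #4, b=7, q=14: outcomes B1=T, B2=S, B3=T, B4=E, B5=F
the full pool covers 9 outcomes: B1=T, B1=F, B2=S, B2=E, B3=T, B4=S, B4=E, B5=T, B5=F
checked all size-1 subsets: none covers 9 outcomes (max 5/9)
the canonical winner is {2, 3}: size 2, full 9-outcome coverage, earliest index list among size-2 covers
Answer: 2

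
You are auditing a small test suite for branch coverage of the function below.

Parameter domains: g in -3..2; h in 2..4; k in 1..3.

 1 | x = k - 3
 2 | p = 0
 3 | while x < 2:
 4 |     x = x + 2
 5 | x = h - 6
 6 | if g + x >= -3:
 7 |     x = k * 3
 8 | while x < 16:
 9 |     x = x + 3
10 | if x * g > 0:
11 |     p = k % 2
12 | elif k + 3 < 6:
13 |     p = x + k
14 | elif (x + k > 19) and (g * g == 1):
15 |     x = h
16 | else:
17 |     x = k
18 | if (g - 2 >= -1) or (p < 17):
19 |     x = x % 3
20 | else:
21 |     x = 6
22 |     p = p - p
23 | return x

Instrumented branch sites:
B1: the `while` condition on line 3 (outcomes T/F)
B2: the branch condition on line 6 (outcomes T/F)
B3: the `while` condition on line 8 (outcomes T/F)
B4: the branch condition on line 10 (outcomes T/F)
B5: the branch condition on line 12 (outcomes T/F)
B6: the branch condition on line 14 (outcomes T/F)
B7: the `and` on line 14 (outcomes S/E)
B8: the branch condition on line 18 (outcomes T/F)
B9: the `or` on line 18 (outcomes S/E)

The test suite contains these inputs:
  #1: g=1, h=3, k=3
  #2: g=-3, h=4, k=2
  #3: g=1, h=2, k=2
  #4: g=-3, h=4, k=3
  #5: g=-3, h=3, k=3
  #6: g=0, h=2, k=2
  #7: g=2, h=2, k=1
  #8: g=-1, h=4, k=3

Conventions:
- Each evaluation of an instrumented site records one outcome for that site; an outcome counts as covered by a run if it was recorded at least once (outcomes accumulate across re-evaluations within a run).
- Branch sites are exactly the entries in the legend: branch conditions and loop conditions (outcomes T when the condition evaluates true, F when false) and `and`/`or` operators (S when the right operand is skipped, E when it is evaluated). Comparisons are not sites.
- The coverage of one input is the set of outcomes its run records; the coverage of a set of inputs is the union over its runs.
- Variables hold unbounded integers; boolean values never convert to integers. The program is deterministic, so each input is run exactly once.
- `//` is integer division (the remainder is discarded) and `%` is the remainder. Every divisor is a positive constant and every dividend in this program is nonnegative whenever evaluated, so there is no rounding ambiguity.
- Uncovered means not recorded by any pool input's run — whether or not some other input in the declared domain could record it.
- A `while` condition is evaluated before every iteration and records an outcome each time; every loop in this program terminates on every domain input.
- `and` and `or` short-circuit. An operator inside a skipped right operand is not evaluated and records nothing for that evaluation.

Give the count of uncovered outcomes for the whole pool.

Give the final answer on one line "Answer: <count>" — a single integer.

input #1 (g=1, h=3, k=3): events B1->T, B1->F, B2->T, B3->T, B3->T, B3->T, B3->F, B4->T, B9->S, B8->T; covers B1=T, B1=F, B2=T, B3=T, B3=F, B4=T, B8=T, B9=S
input #2 (g=-3, h=4, k=2): events B1->T, B1->T, B1->F, B2->F, B3->T, B3->T, B3->T, B3->T, B3->T, B3->T, B3->F, B4->F, B5->T, B9->E, ...; covers B1=T, B1=F, B2=F, B3=T, B3=F, B4=F, B5=T, B8=F, B9=E
input #3 (g=1, h=2, k=2): events B1->T, B1->T, B1->F, B2->T, B3->T, B3->T, B3->T, B3->T, B3->F, B4->T, B9->S, B8->T; covers B1=T, B1=F, B2=T, B3=T, B3=F, B4=T, B8=T, B9=S
input #4 (g=-3, h=4, k=3): events B1->T, B1->F, B2->F, B3->T, B3->T, B3->T, B3->T, B3->T, B3->T, B3->F, B4->F, B5->F, B7->S, B6->F, ...; covers B1=T, B1=F, B2=F, B3=T, B3=F, B4=F, B5=F, B6=F, B7=S, B8=T, B9=E
input #5 (g=-3, h=3, k=3): events B1->T, B1->F, B2->F, B3->T, B3->T, B3->T, B3->T, B3->T, B3->T, B3->T, B3->F, B4->F, B5->F, B7->E, ...; covers B1=T, B1=F, B2=F, B3=T, B3=F, B4=F, B5=F, B6=F, B7=E, B8=T, B9=E
input #6 (g=0, h=2, k=2): events B1->T, B1->T, B1->F, B2->F, B3->T, B3->T, B3->T, B3->T, B3->T, B3->T, B3->T, B3->F, B4->F, B5->T, ...; covers B1=T, B1=F, B2=F, B3=T, B3=F, B4=F, B5=T, B8=F, B9=E
input #7 (g=2, h=2, k=1): events B1->T, B1->T, B1->F, B2->T, B3->T, B3->T, B3->T, B3->T, B3->T, B3->F, B4->T, B9->S, B8->T; covers B1=T, B1=F, B2=T, B3=T, B3=F, B4=T, B8=T, B9=S
input #8 (g=-1, h=4, k=3): events B1->T, B1->F, B2->T, B3->T, B3->T, B3->T, B3->F, B4->F, B5->F, B7->E, B6->T, B9->E, B8->T; covers B1=T, B1=F, B2=T, B3=T, B3=F, B4=F, B5=F, B6=T, B7=E, B8=T, B9=E
union over the pool: B1=T, B1=F, B2=T, B2=F, B3=T, B3=F, B4=T, B4=F, B5=T, B5=F, B6=T, B6=F, B7=S, B7=E, B8=T, B8=F, B9=S, B9=E
uncovered (0 of 18): none

Answer: 0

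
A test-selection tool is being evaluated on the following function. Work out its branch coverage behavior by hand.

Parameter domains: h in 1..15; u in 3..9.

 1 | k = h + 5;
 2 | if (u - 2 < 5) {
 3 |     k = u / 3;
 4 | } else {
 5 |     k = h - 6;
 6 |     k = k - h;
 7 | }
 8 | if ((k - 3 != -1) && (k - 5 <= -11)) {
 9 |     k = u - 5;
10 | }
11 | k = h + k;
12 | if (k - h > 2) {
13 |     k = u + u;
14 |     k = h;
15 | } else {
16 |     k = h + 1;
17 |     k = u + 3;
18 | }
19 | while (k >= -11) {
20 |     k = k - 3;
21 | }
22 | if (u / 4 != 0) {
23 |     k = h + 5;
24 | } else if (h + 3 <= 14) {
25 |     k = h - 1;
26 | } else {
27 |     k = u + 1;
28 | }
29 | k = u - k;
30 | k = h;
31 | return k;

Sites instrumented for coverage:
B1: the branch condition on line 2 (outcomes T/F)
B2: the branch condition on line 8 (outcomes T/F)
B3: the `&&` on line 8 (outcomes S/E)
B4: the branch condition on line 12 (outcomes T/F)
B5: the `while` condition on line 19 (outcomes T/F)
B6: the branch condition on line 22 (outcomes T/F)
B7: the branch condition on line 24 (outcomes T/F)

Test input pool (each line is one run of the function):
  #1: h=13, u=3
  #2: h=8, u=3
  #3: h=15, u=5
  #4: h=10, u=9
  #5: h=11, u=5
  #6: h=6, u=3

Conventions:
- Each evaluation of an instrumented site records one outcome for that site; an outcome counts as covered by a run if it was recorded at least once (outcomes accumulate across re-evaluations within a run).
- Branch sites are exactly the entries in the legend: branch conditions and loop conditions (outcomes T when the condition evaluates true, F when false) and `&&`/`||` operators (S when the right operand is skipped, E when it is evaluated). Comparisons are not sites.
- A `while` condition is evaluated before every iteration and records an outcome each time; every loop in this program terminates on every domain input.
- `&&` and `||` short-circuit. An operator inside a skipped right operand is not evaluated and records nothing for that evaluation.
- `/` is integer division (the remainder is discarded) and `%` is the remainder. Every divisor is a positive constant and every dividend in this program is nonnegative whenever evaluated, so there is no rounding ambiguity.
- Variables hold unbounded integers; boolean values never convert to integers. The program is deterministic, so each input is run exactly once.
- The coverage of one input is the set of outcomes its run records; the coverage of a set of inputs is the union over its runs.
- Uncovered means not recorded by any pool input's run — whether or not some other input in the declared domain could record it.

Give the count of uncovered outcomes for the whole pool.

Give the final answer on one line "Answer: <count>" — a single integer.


test 1 (h=13, u=3) fires B1->T, B3->E, B2->F, B4->F, B5->T, B5->T, B5->T, B5->T, B5->T, B5->T, B5->F, B6->F, B7->F; hits B1=T, B2=F, B3=E, B4=F, B5=T, B5=F, B6=F, B7=F
test 2 (h=8, u=3) fires B1->T, B3->E, B2->F, B4->F, B5->T, B5->T, B5->T, B5->T, B5->T, B5->T, B5->F, B6->F, B7->T; hits B1=T, B2=F, B3=E, B4=F, B5=T, B5=F, B6=F, B7=T
test 3 (h=15, u=5) fires B1->T, B3->E, B2->F, B4->F, B5->T, B5->T, B5->T, B5->T, B5->T, B5->T, B5->T, B5->F, B6->T; hits B1=T, B2=F, B3=E, B4=F, B5=T, B5=F, B6=T
test 4 (h=10, u=9) fires B1->F, B3->E, B2->T, B4->T, B5->T, B5->T, B5->T, B5->T, B5->T, B5->T, B5->T, B5->T, B5->F, B6->T; hits B1=F, B2=T, B3=E, B4=T, B5=T, B5=F, B6=T
test 5 (h=11, u=5) fires B1->T, B3->E, B2->F, B4->F, B5->T, B5->T, B5->T, B5->T, B5->T, B5->T, B5->T, B5->F, B6->T; hits B1=T, B2=F, B3=E, B4=F, B5=T, B5=F, B6=T
test 6 (h=6, u=3) fires B1->T, B3->E, B2->F, B4->F, B5->T, B5->T, B5->T, B5->T, B5->T, B5->T, B5->F, B6->F, B7->T; hits B1=T, B2=F, B3=E, B4=F, B5=T, B5=F, B6=F, B7=T
union over the pool: B1=T, B1=F, B2=T, B2=F, B3=E, B4=T, B4=F, B5=T, B5=F, B6=T, B6=F, B7=T, B7=F
uncovered (1 of 14): B3=S
Answer: 1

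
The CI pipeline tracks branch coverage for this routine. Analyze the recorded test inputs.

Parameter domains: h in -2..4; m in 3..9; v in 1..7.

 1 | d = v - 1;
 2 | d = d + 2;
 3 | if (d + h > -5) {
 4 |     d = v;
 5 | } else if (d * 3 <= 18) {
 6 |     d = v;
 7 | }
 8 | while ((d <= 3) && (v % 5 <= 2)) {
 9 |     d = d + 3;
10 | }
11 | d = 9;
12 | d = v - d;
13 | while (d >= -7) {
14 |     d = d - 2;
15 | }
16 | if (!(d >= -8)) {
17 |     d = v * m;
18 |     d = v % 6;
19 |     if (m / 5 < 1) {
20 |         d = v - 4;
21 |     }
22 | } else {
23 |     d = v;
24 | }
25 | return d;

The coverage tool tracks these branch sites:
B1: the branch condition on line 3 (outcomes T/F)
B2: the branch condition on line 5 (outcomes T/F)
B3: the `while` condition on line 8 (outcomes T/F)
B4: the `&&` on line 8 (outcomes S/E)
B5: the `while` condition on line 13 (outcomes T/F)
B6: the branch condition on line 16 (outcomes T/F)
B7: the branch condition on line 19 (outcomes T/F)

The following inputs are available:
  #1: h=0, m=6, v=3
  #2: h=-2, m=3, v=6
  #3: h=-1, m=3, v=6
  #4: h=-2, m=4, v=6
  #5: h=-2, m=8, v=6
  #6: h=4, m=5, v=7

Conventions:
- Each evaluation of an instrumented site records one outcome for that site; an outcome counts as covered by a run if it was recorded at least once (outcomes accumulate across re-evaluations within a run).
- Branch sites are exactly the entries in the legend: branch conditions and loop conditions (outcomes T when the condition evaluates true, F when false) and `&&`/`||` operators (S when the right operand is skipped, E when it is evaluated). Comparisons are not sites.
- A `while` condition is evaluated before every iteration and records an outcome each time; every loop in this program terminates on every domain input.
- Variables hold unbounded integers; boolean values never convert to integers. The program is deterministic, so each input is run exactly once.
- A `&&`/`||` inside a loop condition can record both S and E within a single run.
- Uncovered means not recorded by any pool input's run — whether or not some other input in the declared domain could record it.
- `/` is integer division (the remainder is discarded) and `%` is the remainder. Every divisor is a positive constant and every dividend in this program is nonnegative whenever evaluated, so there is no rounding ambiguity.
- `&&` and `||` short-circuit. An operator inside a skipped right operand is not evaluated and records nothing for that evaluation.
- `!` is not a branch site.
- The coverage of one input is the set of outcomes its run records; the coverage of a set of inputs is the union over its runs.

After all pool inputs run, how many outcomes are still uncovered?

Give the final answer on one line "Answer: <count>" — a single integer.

test 1 (h=0, m=6, v=3) fires B1->T, B4->E, B3->F, B5->T, B5->F, B6->F; hits B1=T, B3=F, B4=E, B5=T, B5=F, B6=F
test 2 (h=-2, m=3, v=6) fires B1->T, B4->S, B3->F, B5->T, B5->T, B5->T, B5->F, B6->T, B7->T; hits B1=T, B3=F, B4=S, B5=T, B5=F, B6=T, B7=T
test 3 (h=-1, m=3, v=6) fires B1->T, B4->S, B3->F, B5->T, B5->T, B5->T, B5->F, B6->T, B7->T; hits B1=T, B3=F, B4=S, B5=T, B5=F, B6=T, B7=T
test 4 (h=-2, m=4, v=6) fires B1->T, B4->S, B3->F, B5->T, B5->T, B5->T, B5->F, B6->T, B7->T; hits B1=T, B3=F, B4=S, B5=T, B5=F, B6=T, B7=T
test 5 (h=-2, m=8, v=6) fires B1->T, B4->S, B3->F, B5->T, B5->T, B5->T, B5->F, B6->T, B7->F; hits B1=T, B3=F, B4=S, B5=T, B5=F, B6=T, B7=F
test 6 (h=4, m=5, v=7) fires B1->T, B4->S, B3->F, B5->T, B5->T, B5->T, B5->F, B6->F; hits B1=T, B3=F, B4=S, B5=T, B5=F, B6=F
union over the pool: B1=T, B3=F, B4=S, B4=E, B5=T, B5=F, B6=T, B6=F, B7=T, B7=F
uncovered (4 of 14): B1=F, B2=T, B2=F, B3=T

Answer: 4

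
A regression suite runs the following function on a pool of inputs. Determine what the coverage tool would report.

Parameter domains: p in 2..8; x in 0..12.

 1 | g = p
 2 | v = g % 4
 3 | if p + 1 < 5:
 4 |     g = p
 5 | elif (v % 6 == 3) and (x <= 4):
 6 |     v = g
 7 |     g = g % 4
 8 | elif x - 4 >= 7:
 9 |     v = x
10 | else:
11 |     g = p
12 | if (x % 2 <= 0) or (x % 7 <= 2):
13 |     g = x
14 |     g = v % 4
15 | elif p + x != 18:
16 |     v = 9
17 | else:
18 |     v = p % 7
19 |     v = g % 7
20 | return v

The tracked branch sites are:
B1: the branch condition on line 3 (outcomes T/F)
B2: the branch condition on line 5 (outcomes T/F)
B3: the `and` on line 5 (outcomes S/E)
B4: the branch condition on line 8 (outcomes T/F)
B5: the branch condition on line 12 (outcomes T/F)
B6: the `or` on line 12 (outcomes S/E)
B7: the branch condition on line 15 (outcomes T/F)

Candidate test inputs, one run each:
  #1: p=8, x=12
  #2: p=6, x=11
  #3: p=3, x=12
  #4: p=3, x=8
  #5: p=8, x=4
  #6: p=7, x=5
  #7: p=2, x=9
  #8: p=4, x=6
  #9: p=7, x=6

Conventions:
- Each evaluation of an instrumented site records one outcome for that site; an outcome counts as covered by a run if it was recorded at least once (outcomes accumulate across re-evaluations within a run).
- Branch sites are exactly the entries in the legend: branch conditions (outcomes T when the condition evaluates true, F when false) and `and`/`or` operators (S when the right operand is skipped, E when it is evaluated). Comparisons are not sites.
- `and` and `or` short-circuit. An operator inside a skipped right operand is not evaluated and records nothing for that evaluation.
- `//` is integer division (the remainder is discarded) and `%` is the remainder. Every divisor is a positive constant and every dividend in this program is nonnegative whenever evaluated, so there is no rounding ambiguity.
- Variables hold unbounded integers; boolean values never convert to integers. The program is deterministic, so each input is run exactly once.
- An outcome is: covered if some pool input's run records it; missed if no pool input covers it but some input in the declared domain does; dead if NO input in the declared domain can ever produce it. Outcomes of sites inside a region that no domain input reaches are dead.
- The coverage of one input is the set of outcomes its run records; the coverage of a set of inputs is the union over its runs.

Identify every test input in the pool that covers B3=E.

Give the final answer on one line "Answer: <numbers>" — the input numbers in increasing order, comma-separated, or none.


input #1 (p=8, x=12): does not produce B3=E
input #2 (p=6, x=11): does not produce B3=E
input #3 (p=3, x=12): does not produce B3=E
input #4 (p=3, x=8): does not produce B3=E
input #5 (p=8, x=4): does not produce B3=E
input #6 (p=7, x=5): produces B3=E
input #7 (p=2, x=9): does not produce B3=E
input #8 (p=4, x=6): does not produce B3=E
input #9 (p=7, x=6): produces B3=E
Answer: 6, 9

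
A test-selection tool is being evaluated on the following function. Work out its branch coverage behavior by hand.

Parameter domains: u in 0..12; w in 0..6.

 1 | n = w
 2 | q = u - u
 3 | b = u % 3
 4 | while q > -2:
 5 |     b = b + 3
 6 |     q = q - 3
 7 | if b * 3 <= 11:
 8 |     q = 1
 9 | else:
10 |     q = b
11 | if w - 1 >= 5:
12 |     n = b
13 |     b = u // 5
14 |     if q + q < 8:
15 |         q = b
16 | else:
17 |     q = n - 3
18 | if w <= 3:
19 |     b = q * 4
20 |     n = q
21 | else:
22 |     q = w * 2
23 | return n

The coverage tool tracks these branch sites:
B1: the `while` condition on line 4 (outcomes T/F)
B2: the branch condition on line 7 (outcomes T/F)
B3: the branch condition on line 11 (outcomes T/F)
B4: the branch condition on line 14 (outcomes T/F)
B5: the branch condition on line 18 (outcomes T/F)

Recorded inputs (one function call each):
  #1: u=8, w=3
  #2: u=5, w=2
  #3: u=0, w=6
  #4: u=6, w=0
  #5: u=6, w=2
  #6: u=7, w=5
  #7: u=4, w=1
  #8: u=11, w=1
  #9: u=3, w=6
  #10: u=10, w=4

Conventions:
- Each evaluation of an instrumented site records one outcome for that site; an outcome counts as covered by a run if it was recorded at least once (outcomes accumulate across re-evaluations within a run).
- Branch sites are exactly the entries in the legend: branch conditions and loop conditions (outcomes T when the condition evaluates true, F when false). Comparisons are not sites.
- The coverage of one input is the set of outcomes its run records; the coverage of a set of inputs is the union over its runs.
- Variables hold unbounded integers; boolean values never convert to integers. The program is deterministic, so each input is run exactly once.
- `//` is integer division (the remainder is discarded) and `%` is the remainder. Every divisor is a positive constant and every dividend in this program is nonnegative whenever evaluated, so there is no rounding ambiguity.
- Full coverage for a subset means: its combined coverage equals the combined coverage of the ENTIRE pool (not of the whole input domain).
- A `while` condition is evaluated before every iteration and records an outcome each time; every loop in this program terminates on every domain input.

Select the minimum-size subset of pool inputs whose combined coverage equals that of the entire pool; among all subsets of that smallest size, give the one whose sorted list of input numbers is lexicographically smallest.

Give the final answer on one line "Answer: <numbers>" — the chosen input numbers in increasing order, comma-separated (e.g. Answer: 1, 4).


input #1 (u=8, w=3): events B1->T, B1->F, B2->F, B3->F, B5->T; covers B1=T, B1=F, B2=F, B3=F, B5=T
input #2 (u=5, w=2): events B1->T, B1->F, B2->F, B3->F, B5->T; covers B1=T, B1=F, B2=F, B3=F, B5=T
input #3 (u=0, w=6): events B1->T, B1->F, B2->T, B3->T, B4->T, B5->F; covers B1=T, B1=F, B2=T, B3=T, B4=T, B5=F
input #4 (u=6, w=0): events B1->T, B1->F, B2->T, B3->F, B5->T; covers B1=T, B1=F, B2=T, B3=F, B5=T
input #5 (u=6, w=2): events B1->T, B1->F, B2->T, B3->F, B5->T; covers B1=T, B1=F, B2=T, B3=F, B5=T
input #6 (u=7, w=5): events B1->T, B1->F, B2->F, B3->F, B5->F; covers B1=T, B1=F, B2=F, B3=F, B5=F
input #7 (u=4, w=1): events B1->T, B1->F, B2->F, B3->F, B5->T; covers B1=T, B1=F, B2=F, B3=F, B5=T
input #8 (u=11, w=1): events B1->T, B1->F, B2->F, B3->F, B5->T; covers B1=T, B1=F, B2=F, B3=F, B5=T
input #9 (u=3, w=6): events B1->T, B1->F, B2->T, B3->T, B4->T, B5->F; covers B1=T, B1=F, B2=T, B3=T, B4=T, B5=F
input #10 (u=10, w=4): events B1->T, B1->F, B2->F, B3->F, B5->F; covers B1=T, B1=F, B2=F, B3=F, B5=F
together the pool reaches 9 outcomes: B1=T, B1=F, B2=T, B2=F, B3=T, B3=F, B4=T, B5=T, B5=F
checked all size-1 subsets: none covers 9 outcomes (max 6/9)
size 2: inputs {1, 3} cover all 9 outcomes, and no lexicographically smaller subset of this size does
Answer: 1, 3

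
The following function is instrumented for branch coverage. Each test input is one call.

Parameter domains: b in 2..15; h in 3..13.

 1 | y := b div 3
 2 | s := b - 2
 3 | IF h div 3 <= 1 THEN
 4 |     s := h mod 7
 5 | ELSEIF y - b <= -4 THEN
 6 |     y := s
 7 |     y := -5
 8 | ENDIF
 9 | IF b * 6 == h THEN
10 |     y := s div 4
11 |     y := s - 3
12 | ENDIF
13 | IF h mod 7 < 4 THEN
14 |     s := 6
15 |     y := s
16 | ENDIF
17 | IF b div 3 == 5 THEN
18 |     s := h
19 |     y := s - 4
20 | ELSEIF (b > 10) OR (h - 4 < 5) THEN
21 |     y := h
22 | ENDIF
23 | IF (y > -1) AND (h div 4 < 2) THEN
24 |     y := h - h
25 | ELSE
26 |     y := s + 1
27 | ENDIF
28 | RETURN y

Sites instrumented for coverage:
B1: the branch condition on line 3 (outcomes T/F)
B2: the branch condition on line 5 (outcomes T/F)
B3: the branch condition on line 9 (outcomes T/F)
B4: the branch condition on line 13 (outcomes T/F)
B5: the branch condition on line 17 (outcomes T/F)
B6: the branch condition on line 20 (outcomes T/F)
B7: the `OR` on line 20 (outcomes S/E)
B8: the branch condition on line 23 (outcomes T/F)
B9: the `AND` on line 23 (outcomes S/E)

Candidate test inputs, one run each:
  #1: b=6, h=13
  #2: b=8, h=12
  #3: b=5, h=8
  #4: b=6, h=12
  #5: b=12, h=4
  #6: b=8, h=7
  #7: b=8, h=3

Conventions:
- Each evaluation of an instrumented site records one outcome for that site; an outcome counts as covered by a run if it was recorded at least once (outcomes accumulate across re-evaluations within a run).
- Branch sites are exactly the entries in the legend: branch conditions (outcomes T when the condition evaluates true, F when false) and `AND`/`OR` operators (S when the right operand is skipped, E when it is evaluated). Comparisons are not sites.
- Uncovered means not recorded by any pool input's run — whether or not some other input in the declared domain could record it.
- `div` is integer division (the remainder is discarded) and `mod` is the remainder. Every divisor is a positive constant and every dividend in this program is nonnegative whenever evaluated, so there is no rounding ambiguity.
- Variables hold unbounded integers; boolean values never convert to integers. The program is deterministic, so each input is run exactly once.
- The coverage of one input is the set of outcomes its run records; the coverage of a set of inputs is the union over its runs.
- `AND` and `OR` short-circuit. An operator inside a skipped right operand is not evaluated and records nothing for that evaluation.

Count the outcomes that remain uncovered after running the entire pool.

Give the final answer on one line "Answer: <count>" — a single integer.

input #1 (b=6, h=13): covers B1=F, B2=T, B3=F, B4=F, B5=F, B6=F, B7=E, B8=F, B9=S
input #2 (b=8, h=12): covers B1=F, B2=T, B3=F, B4=F, B5=F, B6=F, B7=E, B8=F, B9=S
input #3 (b=5, h=8): covers B1=F, B2=T, B3=F, B4=T, B5=F, B6=T, B7=E, B8=F, B9=E
input #4 (b=6, h=12): covers B1=F, B2=T, B3=F, B4=F, B5=F, B6=F, B7=E, B8=F, B9=S
input #5 (b=12, h=4): covers B1=T, B3=F, B4=F, B5=F, B6=T, B7=S, B8=T, B9=E
input #6 (b=8, h=7): covers B1=F, B2=T, B3=F, B4=T, B5=F, B6=T, B7=E, B8=T, B9=E
input #7 (b=8, h=3): covers B1=T, B3=F, B4=T, B5=F, B6=T, B7=E, B8=T, B9=E
union over the pool: B1=T, B1=F, B2=T, B3=F, B4=T, B4=F, B5=F, B6=T, B6=F, B7=S, B7=E, B8=T, B8=F, B9=S, B9=E
uncovered (3 of 18): B2=F, B3=T, B5=T

Answer: 3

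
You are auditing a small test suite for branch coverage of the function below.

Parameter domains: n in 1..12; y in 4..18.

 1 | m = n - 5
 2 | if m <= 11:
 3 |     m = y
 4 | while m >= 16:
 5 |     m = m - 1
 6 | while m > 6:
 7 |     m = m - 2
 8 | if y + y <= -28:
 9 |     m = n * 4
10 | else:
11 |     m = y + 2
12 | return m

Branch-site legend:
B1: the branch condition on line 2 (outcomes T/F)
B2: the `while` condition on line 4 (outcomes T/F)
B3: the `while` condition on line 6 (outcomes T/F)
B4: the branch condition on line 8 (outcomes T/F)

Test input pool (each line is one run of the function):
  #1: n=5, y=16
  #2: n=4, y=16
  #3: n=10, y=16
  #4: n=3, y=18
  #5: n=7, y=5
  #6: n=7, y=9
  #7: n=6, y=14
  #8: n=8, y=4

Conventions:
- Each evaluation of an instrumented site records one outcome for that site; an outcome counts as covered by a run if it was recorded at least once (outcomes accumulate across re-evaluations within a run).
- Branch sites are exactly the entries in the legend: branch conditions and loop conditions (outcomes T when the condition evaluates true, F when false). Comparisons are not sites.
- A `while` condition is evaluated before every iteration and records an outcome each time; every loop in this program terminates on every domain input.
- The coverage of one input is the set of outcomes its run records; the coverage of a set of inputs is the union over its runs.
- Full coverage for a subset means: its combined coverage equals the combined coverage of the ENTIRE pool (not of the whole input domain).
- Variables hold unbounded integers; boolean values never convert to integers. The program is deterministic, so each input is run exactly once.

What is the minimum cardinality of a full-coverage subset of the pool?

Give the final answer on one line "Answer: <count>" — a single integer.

test 1 (n=5, y=16) fires B1->T, B2->T, B2->F, B3->T, B3->T, B3->T, B3->T, B3->T, B3->F, B4->F; hits B1=T, B2=T, B2=F, B3=T, B3=F, B4=F
test 2 (n=4, y=16) fires B1->T, B2->T, B2->F, B3->T, B3->T, B3->T, B3->T, B3->T, B3->F, B4->F; hits B1=T, B2=T, B2=F, B3=T, B3=F, B4=F
test 3 (n=10, y=16) fires B1->T, B2->T, B2->F, B3->T, B3->T, B3->T, B3->T, B3->T, B3->F, B4->F; hits B1=T, B2=T, B2=F, B3=T, B3=F, B4=F
test 4 (n=3, y=18) fires B1->T, B2->T, B2->T, B2->T, B2->F, B3->T, B3->T, B3->T, B3->T, B3->T, B3->F, B4->F; hits B1=T, B2=T, B2=F, B3=T, B3=F, B4=F
test 5 (n=7, y=5) fires B1->T, B2->F, B3->F, B4->F; hits B1=T, B2=F, B3=F, B4=F
test 6 (n=7, y=9) fires B1->T, B2->F, B3->T, B3->T, B3->F, B4->F; hits B1=T, B2=F, B3=T, B3=F, B4=F
test 7 (n=6, y=14) fires B1->T, B2->F, B3->T, B3->T, B3->T, B3->T, B3->F, B4->F; hits B1=T, B2=F, B3=T, B3=F, B4=F
test 8 (n=8, y=4) fires B1->T, B2->F, B3->F, B4->F; hits B1=T, B2=F, B3=F, B4=F
pool-wide coverage (6 outcomes): B1=T, B2=T, B2=F, B3=T, B3=F, B4=F
size 1: inputs {1} cover all 6 outcomes, and no lexicographically smaller subset of this size does

Answer: 1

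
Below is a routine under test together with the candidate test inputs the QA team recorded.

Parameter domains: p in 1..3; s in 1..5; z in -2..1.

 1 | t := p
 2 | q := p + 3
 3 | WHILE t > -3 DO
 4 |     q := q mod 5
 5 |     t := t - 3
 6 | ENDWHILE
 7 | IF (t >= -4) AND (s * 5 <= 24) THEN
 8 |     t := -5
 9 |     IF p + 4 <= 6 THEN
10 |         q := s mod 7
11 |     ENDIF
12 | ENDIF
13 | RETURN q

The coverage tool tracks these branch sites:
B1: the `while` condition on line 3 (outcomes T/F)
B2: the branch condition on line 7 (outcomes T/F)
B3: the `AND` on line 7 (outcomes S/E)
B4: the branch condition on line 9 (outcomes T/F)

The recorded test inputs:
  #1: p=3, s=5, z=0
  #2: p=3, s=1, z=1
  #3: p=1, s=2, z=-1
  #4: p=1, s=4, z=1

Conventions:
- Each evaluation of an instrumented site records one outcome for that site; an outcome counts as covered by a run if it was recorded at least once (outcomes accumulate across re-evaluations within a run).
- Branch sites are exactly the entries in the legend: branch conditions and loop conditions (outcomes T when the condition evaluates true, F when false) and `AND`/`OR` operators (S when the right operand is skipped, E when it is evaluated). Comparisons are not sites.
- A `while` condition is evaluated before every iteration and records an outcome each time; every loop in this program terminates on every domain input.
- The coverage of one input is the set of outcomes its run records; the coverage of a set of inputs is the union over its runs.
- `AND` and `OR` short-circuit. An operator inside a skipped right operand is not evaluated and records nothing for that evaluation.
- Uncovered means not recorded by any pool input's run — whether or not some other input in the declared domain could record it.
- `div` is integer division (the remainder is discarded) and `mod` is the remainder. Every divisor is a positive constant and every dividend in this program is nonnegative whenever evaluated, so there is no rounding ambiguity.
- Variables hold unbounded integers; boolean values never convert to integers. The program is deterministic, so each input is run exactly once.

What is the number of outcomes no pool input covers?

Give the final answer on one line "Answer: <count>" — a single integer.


run #1 (p=3, s=5, z=0) runs B1->T, B1->T, B1->F, B3->E, B2->F; records B1=T, B1=F, B2=F, B3=E
run #2 (p=3, s=1, z=1) runs B1->T, B1->T, B1->F, B3->E, B2->T, B4->F; records B1=T, B1=F, B2=T, B3=E, B4=F
run #3 (p=1, s=2, z=-1) runs B1->T, B1->T, B1->F, B3->S, B2->F; records B1=T, B1=F, B2=F, B3=S
run #4 (p=1, s=4, z=1) runs B1->T, B1->T, B1->F, B3->S, B2->F; records B1=T, B1=F, B2=F, B3=S
union over the pool: B1=T, B1=F, B2=T, B2=F, B3=S, B3=E, B4=F
uncovered (1 of 8): B4=T
Answer: 1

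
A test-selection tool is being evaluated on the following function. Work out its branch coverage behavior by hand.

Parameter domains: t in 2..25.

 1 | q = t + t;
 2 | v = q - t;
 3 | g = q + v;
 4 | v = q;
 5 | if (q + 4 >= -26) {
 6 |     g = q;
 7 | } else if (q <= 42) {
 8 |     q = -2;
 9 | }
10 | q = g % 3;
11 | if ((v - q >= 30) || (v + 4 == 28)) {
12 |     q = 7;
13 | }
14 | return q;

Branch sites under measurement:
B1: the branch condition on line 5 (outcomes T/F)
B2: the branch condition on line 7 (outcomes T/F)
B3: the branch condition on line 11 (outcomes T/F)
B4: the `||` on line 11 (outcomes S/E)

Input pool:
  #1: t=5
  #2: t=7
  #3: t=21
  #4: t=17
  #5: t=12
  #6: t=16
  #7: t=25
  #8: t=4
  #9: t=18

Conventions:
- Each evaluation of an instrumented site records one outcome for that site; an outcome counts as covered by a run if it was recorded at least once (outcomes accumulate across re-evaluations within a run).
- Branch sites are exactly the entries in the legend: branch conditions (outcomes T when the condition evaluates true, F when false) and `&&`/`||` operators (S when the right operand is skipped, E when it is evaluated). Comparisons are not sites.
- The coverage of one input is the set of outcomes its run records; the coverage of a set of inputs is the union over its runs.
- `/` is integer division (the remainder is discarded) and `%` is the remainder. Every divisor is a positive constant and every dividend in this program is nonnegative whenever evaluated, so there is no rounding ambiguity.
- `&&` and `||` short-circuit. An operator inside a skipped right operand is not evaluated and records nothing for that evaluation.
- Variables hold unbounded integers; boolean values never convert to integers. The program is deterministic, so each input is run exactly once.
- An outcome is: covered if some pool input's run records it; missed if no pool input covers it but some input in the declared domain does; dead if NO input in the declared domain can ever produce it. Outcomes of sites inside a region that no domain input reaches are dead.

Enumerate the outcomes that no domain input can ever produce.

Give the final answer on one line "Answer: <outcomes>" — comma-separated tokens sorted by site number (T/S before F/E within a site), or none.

exhaustive pass over the 24-input domain:
  B1=F: unreachable across the whole domain -> dead
  B2=T: unreachable across the whole domain -> dead
  B2=F: unreachable across the whole domain -> dead
  reachable outcomes have witnesses, e.g. B1=T (e.g. t=2), B3=T (e.g. t=12), B3=F (e.g. t=2), B4=S (e.g. t=15)

Answer: B1=F, B2=T, B2=F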